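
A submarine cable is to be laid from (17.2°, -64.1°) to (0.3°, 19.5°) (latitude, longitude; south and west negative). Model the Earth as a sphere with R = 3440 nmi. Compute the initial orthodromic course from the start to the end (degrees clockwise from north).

N = sin Δλ·cos φ₂ = +0.9938;  D = cos φ₁ sin φ₂ − sin φ₁ cos φ₂ cos Δλ = -0.0280
initial course = atan2(N, D) = 91.61°

91.6°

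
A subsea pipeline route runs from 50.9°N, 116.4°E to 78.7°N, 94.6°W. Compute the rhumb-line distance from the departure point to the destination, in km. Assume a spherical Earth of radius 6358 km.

6995 km

Rhumb course C = atan2(Δλ, Δψ) with Δψ = ln[tan(π/4+φ₂/2)/tan(π/4+φ₁/2)] = +1.2780, Δλ = +2.6005 → C = 63.83°
d = R·|Δφ| / |cos C| = 6358·0.48520 / 0.44105 = 6995 km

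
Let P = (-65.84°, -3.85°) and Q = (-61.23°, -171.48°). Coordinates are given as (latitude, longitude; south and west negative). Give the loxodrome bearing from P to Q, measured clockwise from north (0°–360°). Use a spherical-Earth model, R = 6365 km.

273.5°

Meridional parts: M(φ₁)=-1.5417, M(φ₂)=-1.3607 → ΔM = +0.1810;  Δλ = -2.9257 rad
tan C = Δλ / ΔM = -16.1651 → C = 273.54°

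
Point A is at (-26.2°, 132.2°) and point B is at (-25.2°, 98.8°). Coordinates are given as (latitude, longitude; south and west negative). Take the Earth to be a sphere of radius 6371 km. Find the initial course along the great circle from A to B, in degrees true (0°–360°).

θ = atan2( sin Δλ·cos φ₂ ,  cos φ₁ sin φ₂ − sin φ₁ cos φ₂ cos Δλ )
  = atan2(-0.4981, -0.0485) = 264.44°

264.4°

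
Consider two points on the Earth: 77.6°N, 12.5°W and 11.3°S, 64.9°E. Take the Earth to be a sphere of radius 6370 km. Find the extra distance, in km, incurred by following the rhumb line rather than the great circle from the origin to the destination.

386 km

Great circle: cos σ = sin φ₁ sin φ₂ + cos φ₁ cos φ₂ cos Δλ,  σ = 1.7168 rad → d_gc = 10935.72 km
Rhumb line: Δψ = -2.4183, q = Δφ/Δψ = 0.6416, d_rh = R√(Δφ²+q²Δλ²) = 11321.23 km
Excess = 11321.23 − 10935.72 = 385.51 ≈ 386 km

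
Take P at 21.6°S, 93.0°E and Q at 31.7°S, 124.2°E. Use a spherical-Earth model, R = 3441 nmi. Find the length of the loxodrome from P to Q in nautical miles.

Rhumb course C = atan2(Δλ, Δψ) with Δψ = ln[tan(π/4+φ₂/2)/tan(π/4+φ₁/2)] = -0.1976, Δλ = +0.5445 → C = 109.95°
d = R·|Δφ| / |cos C| = 3441·0.17628 / 0.34114 = 1778 nmi

1778 nmi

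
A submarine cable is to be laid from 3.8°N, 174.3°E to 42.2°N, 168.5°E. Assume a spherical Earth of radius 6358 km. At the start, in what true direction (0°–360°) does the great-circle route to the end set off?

353.1°

θ = atan2( sin Δλ·cos φ₂ ,  cos φ₁ sin φ₂ − sin φ₁ cos φ₂ cos Δλ )
  = atan2(-0.0749, +0.6214) = 353.13°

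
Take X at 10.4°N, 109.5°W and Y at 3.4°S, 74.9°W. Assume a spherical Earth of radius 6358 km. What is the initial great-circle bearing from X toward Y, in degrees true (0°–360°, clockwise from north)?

110.0°

θ = atan2( sin Δλ·cos φ₂ ,  cos φ₁ sin φ₂ − sin φ₁ cos φ₂ cos Δλ )
  = atan2(+0.5668, -0.2067) = 110.03°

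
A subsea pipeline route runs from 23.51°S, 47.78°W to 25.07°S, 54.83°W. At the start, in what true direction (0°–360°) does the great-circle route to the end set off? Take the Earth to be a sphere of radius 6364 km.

θ = atan2( sin Δλ·cos φ₂ ,  cos φ₁ sin φ₂ − sin φ₁ cos φ₂ cos Δλ )
  = atan2(-0.1112, -0.0300) = 254.92°

254.9°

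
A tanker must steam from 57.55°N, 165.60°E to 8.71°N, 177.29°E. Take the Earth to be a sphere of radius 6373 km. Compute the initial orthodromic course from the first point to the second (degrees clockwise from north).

164.8°

θ = atan2( sin Δλ·cos φ₂ ,  cos φ₁ sin φ₂ − sin φ₁ cos φ₂ cos Δλ )
  = atan2(+0.2003, -0.7356) = 164.77°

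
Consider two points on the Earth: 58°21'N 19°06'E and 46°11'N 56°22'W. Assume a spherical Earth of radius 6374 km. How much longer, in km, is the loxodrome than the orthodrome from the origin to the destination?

Great circle: cos σ = sin φ₁ sin φ₂ + cos φ₁ cos φ₂ cos Δλ,  σ = 0.7878 rad → d_gc = 5021.4 km
Rhumb line: Δψ = -0.3499, q = Δφ/Δψ = 0.6070, d_rh = R√(Δφ²+q²Δλ²) = 5272.4 km
Excess = 5272.4 − 5021.4 = 251.0 ≈ 251 km

251 km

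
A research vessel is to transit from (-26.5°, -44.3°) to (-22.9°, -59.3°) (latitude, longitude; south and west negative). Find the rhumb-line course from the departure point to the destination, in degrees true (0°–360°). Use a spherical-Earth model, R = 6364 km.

Δψ = ln[tan(π/4+φ₂/2)/tan(π/4+φ₁/2)] = +0.0692
Δλ = -0.2618 rad (taken the short way round)
course = atan2(Δλ, Δψ) = 284.80°

284.8°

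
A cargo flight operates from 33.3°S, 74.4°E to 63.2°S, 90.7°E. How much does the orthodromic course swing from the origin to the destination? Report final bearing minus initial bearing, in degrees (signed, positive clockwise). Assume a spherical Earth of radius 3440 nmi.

-12.6°

At departure: θ₁ = atan2(sin Δλ cos φ₂, cos φ₁ sin φ₂ − sin φ₁ cos φ₂ cos Δλ) = 166.02°
At arrival: θ₂ = atan2(sin Δλ cos φ₁, −cos φ₂ sin φ₁ + sin φ₂ cos φ₁ cos Δλ) = 153.40°
Δθ = θ₂ − θ₁ = -12.6°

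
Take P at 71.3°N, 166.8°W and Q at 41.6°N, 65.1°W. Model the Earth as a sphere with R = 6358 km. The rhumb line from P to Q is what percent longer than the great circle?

Great circle: σ = 0.9518 rad → d_gc = Rσ = 6051.2 km
Rhumb: Δφ = -0.5184, Δλ = +1.7750, Δψ = -1.0041, q = Δφ/Δψ = 0.5162 → d_rh = R√(Δφ²+q²Δλ²) = 6693.6 km
Excess = (6693.6 − 6051.2) / 6051.2 = 642.4 / 6051.2 = 10.62% ≈ 10.6%

10.6%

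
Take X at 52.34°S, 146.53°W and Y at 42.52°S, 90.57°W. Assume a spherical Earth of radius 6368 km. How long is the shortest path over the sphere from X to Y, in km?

4233 km

cos σ = sin φ₁ sin φ₂ + cos φ₁ cos φ₂ cos Δλ
      = sin(-52.34°)sin(-42.52°) + cos(-52.34°)cos(-42.52°)cos(55.96°) = 0.7871
σ = 38.084° → d = Rσ = 6368·0.66469 = 4233 km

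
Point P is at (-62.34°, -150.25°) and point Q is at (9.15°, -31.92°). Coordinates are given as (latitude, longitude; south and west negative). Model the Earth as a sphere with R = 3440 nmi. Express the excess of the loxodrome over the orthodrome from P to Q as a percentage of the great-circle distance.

Great circle: σ = 1.9373 rad → d_gc = Rσ = 6664.3 nmi
Rhumb: Δφ = +1.2477, Δλ = +2.0652, Δψ = +1.5621, q = Δφ/Δψ = 0.7988 → d_rh = R√(Δφ²+q²Δλ²) = 7115.2 nmi
Excess = (7115.2 − 6664.3) / 6664.3 = 450.9 / 6664.3 = 6.77% ≈ 6.8%

6.8%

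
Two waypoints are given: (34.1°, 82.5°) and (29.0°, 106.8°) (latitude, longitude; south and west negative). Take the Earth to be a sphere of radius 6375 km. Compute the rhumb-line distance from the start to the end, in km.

2372 km

Δψ = ln[tan(π/4+φ₂/2)/tan(π/4+φ₁/2)] = -0.1045;  Δφ = -0.0890 rad,  Δλ = +0.4241 rad
q = Δφ/Δψ = 0.8517
d = R·√(Δφ² + q²Δλ²) = 6375·0.37202 = 2372 km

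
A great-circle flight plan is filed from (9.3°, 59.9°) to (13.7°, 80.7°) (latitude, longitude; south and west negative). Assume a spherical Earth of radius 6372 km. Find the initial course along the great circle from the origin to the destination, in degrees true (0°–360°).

75.9°

θ = atan2( sin Δλ·cos φ₂ ,  cos φ₁ sin φ₂ − sin φ₁ cos φ₂ cos Δλ )
  = atan2(+0.3450, +0.0870) = 75.85°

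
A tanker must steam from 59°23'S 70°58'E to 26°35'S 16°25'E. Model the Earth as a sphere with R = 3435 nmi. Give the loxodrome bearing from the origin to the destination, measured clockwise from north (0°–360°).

310.5°

Δψ = ln[tan(π/4+φ₂/2)/tan(π/4+φ₁/2)] = +0.8141
Δλ = -0.9521 rad (taken the short way round)
course = atan2(Δλ, Δψ) = 310.53°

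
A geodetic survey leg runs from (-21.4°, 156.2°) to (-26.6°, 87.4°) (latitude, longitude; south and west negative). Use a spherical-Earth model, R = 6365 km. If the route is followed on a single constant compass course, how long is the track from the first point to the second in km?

7003 km

Δψ = ln[tan(π/4+φ₂/2)/tan(π/4+φ₁/2)] = -0.0994;  Δφ = -0.0908 rad,  Δλ = -1.2008 rad
q = Δφ/Δψ = 0.9131
d = R·√(Δφ² + q²Δλ²) = 6365·1.10020 = 7003 km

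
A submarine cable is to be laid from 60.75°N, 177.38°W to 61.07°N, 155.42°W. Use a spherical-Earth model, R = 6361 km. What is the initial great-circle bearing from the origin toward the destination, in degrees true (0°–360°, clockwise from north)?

78.7°

θ = atan2( sin Δλ·cos φ₂ ,  cos φ₁ sin φ₂ − sin φ₁ cos φ₂ cos Δλ )
  = atan2(+0.1809, +0.0362) = 78.68°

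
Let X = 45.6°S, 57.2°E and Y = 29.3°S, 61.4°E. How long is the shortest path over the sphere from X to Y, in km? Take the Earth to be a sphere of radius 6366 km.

cos σ = sin φ₁ sin φ₂ + cos φ₁ cos φ₂ cos Δλ
      = sin(-45.60°)sin(-29.30°) + cos(-45.60°)cos(-29.30°)cos(4.20°) = 0.9582
σ = 16.631° → d = Rσ = 6366·0.29027 = 1848 km

1848 km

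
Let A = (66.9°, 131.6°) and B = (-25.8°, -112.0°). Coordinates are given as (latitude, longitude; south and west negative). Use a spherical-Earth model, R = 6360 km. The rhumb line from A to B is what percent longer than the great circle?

Great circle: σ = 2.1620 rad → d_gc = Rσ = 13750.6 km
Rhumb: Δφ = -1.6179, Δλ = +2.0316, Δψ = -2.0542, q = Δφ/Δψ = 0.7876 → d_rh = R√(Δφ²+q²Δλ²) = 14472.3 km
Excess = (14472.3 − 13750.6) / 13750.6 = 721.7 / 13750.6 = 5.248% ≈ 5.2%

5.2%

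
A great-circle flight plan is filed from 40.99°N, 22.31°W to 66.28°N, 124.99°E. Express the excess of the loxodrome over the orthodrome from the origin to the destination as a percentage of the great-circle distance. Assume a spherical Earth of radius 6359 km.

25.5%

Great circle: σ = 1.2186 rad → d_gc = Rσ = 7748.8 km
Rhumb: Δφ = +0.4414, Δλ = +2.5709, Δψ = +0.7750, q = Δφ/Δψ = 0.5695 → d_rh = R√(Δφ²+q²Δλ²) = 9724.8 km
Excess = (9724.8 − 7748.8) / 7748.8 = 1976.0 / 7748.8 = 25.50% ≈ 25.5%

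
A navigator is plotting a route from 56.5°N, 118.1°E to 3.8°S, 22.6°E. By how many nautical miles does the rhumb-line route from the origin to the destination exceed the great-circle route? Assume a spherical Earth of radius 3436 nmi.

Great circle: cos σ = sin φ₁ sin φ₂ + cos φ₁ cos φ₂ cos Δλ,  σ = 1.6791 rad → d_gc = 5769.2 nmi
Rhumb line: Δψ = -1.2671, q = Δφ/Δψ = 0.8306, d_rh = R√(Δφ²+q²Δλ²) = 5975.2 nmi
Excess = 5975.2 − 5769.2 = 206.0 ≈ 206 nmi

206 nmi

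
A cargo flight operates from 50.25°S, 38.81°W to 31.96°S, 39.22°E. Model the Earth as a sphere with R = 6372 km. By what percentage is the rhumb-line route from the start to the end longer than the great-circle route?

Great circle: σ = 1.0245 rad → d_gc = Rσ = 6528.4 km
Rhumb: Δφ = +0.3192, Δλ = +1.3619, Δψ = +0.4283, q = Δφ/Δψ = 0.7454 → d_rh = R√(Δφ²+q²Δλ²) = 6780.4 km
Excess = (6780.4 − 6528.4) / 6528.4 = 252.0 / 6528.4 = 3.86% ≈ 3.9%

3.9%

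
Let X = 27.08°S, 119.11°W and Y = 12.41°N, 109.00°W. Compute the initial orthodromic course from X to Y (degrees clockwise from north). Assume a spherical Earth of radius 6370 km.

N = sin Δλ·cos φ₂ = +0.1714;  D = cos φ₁ sin φ₂ − sin φ₁ cos φ₂ cos Δλ = +0.6290
initial course = atan2(N, D) = 15.25°

15.2°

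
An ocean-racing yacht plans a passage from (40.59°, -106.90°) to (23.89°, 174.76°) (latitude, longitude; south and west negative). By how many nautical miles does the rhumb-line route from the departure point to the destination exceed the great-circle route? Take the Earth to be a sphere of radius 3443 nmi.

105 nmi

Great circle: cos σ = sin φ₁ sin φ₂ + cos φ₁ cos φ₂ cos Δλ,  σ = 1.1551 rad → d_gc = 3977.0 nmi
Rhumb line: Δψ = -0.3468, q = Δφ/Δψ = 0.8404, d_rh = R√(Δφ²+q²Δλ²) = 4081.6 nmi
Excess = 4081.6 − 3977.0 = 104.6 ≈ 105 nmi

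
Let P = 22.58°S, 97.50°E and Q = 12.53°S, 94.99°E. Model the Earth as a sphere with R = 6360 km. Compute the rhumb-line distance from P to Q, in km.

1147 km

Δψ = ln[tan(π/4+φ₂/2)/tan(π/4+φ₁/2)] = +0.1843;  Δφ = +0.1754 rad,  Δλ = -0.0438 rad
q = Δφ/Δψ = 0.9520
d = R·√(Δφ² + q²Δλ²) = 6360·0.18029 = 1147 km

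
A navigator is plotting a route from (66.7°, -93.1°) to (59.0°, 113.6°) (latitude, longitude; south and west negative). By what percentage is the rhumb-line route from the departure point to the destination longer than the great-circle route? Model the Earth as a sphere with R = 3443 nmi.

32.6%

Great circle: σ = 0.9207 rad → d_gc = Rσ = 3169.97 nmi
Rhumb: Δφ = -0.1344, Δλ = -2.6756, Δψ = -0.2964, q = Δφ/Δψ = 0.4534 → d_rh = R√(Δφ²+q²Δλ²) = 4201.84 nmi
Excess = (4201.84 − 3169.97) / 3169.97 = 1031.87 / 3169.97 = 32.551% ≈ 32.6%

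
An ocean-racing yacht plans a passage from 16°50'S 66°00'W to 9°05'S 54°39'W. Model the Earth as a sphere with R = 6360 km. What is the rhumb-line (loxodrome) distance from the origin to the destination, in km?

1498 km

Δψ = ln[tan(π/4+φ₂/2)/tan(π/4+φ₁/2)] = +0.1389;  Δφ = +0.1353 rad,  Δλ = +0.1981 rad
q = Δφ/Δψ = 0.9737
d = R·√(Δφ² + q²Δλ²) = 6360·0.23559 = 1498 km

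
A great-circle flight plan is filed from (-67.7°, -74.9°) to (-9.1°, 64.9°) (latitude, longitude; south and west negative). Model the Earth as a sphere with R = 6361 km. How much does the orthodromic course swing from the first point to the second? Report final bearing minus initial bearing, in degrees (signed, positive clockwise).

At departure: θ₁ = atan2(sin Δλ cos φ₂, cos φ₁ sin φ₂ − sin φ₁ cos φ₂ cos Δλ) = 139.93°
At arrival: θ₂ = atan2(sin Δλ cos φ₁, −cos φ₂ sin φ₁ + sin φ₂ cos φ₁ cos Δλ) = 14.32°
Δθ = θ₂ − θ₁ = -125.6°

-125.6°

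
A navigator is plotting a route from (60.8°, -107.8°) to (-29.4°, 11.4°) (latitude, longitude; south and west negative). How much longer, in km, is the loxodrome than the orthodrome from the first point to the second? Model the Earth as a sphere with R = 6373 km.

Great circle: cos σ = sin φ₁ sin φ₂ + cos φ₁ cos φ₂ cos Δλ,  σ = 2.2599 rad → d_gc = 14402.6 km
Rhumb line: Δψ = -1.8825, q = Δφ/Δψ = 0.8363, d_rh = R√(Δφ²+q²Δλ²) = 14953.3 km
Excess = 14953.3 − 14402.6 = 550.7 ≈ 551 km

551 km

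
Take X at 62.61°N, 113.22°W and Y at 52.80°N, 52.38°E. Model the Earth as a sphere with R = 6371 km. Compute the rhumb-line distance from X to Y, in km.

Δψ = ln[tan(π/4+φ₂/2)/tan(π/4+φ₁/2)] = -0.3228;  Δφ = -0.1712 rad,  Δλ = +2.8903 rad
q = Δφ/Δψ = 0.5303
d = R·√(Δφ² + q²Δλ²) = 6371·1.54234 = 9826 km

9826 km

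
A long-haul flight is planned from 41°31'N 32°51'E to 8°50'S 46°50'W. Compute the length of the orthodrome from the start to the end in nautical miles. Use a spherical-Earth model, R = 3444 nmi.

5304 nmi

cos σ = sin φ₁ sin φ₂ + cos φ₁ cos φ₂ cos Δλ
      = sin(41.52°)sin(-8.83°) + cos(41.52°)cos(-8.83°)cos(-79.68°) = 0.0307
σ = 88.240° → d = Rσ = 3444·1.54007 = 5304 nmi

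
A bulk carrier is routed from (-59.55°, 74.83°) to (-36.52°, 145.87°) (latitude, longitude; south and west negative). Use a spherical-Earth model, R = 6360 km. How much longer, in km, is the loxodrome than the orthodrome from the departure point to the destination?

Great circle: cos σ = sin φ₁ sin φ₂ + cos φ₁ cos φ₂ cos Δλ,  σ = 0.8693 rad → d_gc = 5528.8 km
Rhumb line: Δψ = +0.6158, q = Δφ/Δψ = 0.6527, d_rh = R√(Δφ²+q²Δλ²) = 5746.9 km
Excess = 5746.9 − 5528.8 = 218.1 ≈ 218 km

218 km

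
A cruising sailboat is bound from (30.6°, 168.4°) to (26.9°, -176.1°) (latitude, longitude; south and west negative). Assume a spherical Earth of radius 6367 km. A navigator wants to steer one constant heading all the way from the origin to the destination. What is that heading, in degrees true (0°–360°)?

105.2°

Δψ = ln[tan(π/4+φ₂/2)/tan(π/4+φ₁/2)] = -0.0737
Δλ = +0.2705 rad (taken the short way round)
course = atan2(Δλ, Δψ) = 105.23°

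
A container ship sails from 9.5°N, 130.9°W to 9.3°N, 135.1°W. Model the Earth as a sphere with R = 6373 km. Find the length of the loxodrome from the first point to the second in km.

461 km

Δψ = ln[tan(π/4+φ₂/2)/tan(π/4+φ₁/2)] = -0.0035;  Δφ = -0.0035 rad,  Δλ = -0.0733 rad
q = Δφ/Δψ = 0.9866
d = R·√(Δφ² + q²Δλ²) = 6373·0.07240 = 461 km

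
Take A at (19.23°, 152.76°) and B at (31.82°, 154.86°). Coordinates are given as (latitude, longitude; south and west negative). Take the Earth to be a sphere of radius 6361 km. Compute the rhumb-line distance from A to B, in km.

Δψ = ln[tan(π/4+φ₂/2)/tan(π/4+φ₁/2)] = +0.2442;  Δφ = +0.2197 rad,  Δλ = +0.0367 rad
q = Δφ/Δψ = 0.8997
d = R·√(Δφ² + q²Δλ²) = 6361·0.22220 = 1413 km

1413 km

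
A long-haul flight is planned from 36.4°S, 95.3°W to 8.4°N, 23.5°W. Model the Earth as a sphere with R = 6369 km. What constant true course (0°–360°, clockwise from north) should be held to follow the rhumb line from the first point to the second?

56.5°

Δψ = ln[tan(π/4+φ₂/2)/tan(π/4+φ₁/2)] = +0.8301
Δλ = +1.2531 rad (taken the short way round)
course = atan2(Δλ, Δψ) = 56.48°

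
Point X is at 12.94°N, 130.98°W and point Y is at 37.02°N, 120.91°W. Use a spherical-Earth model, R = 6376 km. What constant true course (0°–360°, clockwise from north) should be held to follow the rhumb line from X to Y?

Δψ = ln[tan(π/4+φ₂/2)/tan(π/4+φ₁/2)] = +0.4686
Δλ = +0.1758 rad (taken the short way round)
course = atan2(Δλ, Δψ) = 20.56°

20.6°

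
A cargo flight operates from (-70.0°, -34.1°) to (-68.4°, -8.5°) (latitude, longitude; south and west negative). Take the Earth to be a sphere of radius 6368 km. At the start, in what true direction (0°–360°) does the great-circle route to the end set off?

92.2°

N = sin Δλ·cos φ₂ = +0.1591;  D = cos φ₁ sin φ₂ − sin φ₁ cos φ₂ cos Δλ = -0.0060
initial course = atan2(N, D) = 92.17°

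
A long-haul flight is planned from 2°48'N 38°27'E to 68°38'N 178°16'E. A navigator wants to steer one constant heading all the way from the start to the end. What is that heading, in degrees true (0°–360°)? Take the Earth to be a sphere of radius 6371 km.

Δψ = ln[tan(π/4+φ₂/2)/tan(π/4+φ₁/2)] = +1.6190
Δλ = +2.4403 rad (taken the short way round)
course = atan2(Δλ, Δψ) = 56.44°

56.4°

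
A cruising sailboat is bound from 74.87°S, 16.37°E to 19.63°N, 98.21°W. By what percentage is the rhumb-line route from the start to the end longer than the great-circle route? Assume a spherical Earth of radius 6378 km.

7.3%

Great circle: σ = 2.0115 rad → d_gc = Rσ = 12829.2 km
Rhumb: Δφ = +1.6493, Δλ = -1.9998, Δψ = +2.3684, q = Δφ/Δψ = 0.6964 → d_rh = R√(Δφ²+q²Δλ²) = 13767.9 km
Excess = (13767.9 − 12829.2) / 12829.2 = 938.7 / 12829.2 = 7.32% ≈ 7.3%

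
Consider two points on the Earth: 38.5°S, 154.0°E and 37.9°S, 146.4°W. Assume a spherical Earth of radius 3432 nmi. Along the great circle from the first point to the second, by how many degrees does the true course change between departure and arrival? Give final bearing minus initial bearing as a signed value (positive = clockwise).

-39.0°

At departure: θ₁ = atan2(sin Δλ cos φ₂, cos φ₁ sin φ₂ − sin φ₁ cos φ₂ cos Δλ) = 108.84°
At arrival: θ₂ = atan2(sin Δλ cos φ₁, −cos φ₂ sin φ₁ + sin φ₂ cos φ₁ cos Δλ) = 69.83°
Δθ = θ₂ − θ₁ = -39.0°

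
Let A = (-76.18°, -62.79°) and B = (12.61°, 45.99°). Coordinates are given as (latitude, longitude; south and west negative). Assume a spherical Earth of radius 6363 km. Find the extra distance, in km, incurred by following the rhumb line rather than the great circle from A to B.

Great circle: cos σ = sin φ₁ sin φ₂ + cos φ₁ cos φ₂ cos Δλ,  σ = 1.8619 rad → d_gc = 11847.5 km
Rhumb line: Δψ = +2.3323, q = Δφ/Δψ = 0.6644, d_rh = R√(Δφ²+q²Δλ²) = 12714.7 km
Excess = 12714.7 − 11847.5 = 867.2 ≈ 867 km

867 km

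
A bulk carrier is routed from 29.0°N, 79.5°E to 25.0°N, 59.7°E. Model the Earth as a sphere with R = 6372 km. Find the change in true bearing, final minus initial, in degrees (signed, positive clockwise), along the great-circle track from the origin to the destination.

At departure: θ₁ = atan2(sin Δλ cos φ₂, cos φ₁ sin φ₂ − sin φ₁ cos φ₂ cos Δλ) = 261.88°
At arrival: θ₂ = atan2(sin Δλ cos φ₁, −cos φ₂ sin φ₁ + sin φ₂ cos φ₁ cos Δλ) = 252.82°
Δθ = θ₂ − θ₁ = -9.1°

-9.1°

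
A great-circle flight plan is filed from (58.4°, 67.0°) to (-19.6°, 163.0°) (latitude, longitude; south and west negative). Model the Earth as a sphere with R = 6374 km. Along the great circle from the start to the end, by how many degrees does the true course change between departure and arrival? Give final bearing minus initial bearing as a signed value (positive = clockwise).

+50.8°

Initial bearing θ₁ = atan2(sin Δλ cos φ₂, cos φ₁ sin φ₂ − sin φ₁ cos φ₂ cos Δλ) = 95.60°
Final bearing θ₂ = (initial bearing from the destination back to the start) + 180° = 146.39°
Δθ = θ₂ − θ₁ = +50.8°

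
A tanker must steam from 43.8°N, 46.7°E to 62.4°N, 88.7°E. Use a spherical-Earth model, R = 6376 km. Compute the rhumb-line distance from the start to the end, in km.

3441 km

Δψ = ln[tan(π/4+φ₂/2)/tan(π/4+φ₁/2)] = +0.5519;  Δφ = +0.3246 rad,  Δλ = +0.7330 rad
q = Δφ/Δψ = 0.5882
d = R·√(Δφ² + q²Δλ²) = 6376·0.53972 = 3441 km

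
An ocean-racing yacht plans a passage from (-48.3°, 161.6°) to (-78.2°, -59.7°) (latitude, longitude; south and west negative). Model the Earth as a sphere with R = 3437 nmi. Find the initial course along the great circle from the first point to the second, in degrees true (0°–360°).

θ = atan2( sin Δλ·cos φ₂ ,  cos φ₁ sin φ₂ − sin φ₁ cos φ₂ cos Δλ )
  = atan2(+0.1350, -0.7659) = 170.01°

170.0°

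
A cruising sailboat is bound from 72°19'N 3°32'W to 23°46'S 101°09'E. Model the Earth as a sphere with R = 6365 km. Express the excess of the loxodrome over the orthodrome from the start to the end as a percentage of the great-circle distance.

5.1%

Great circle: σ = 2.0425 rad → d_gc = Rσ = 13000.7 km
Rhumb: Δφ = -1.6770, Δλ = +1.8271, Δψ = -2.2880, q = Δφ/Δψ = 0.7329 → d_rh = R√(Δφ²+q²Δλ²) = 13659.6 km
Excess = (13659.6 − 13000.7) / 13000.7 = 658.9 / 13000.7 = 5.07% ≈ 5.1%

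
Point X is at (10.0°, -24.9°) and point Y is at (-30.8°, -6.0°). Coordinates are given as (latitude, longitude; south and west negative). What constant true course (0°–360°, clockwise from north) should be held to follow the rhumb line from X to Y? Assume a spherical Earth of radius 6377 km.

156.0°

Δψ = ln[tan(π/4+φ₂/2)/tan(π/4+φ₁/2)] = -0.7409
Δλ = +0.3299 rad (taken the short way round)
course = atan2(Δλ, Δψ) = 156.00°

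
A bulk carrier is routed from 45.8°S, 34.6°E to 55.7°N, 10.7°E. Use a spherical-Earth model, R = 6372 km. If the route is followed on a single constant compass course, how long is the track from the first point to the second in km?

11513 km

Rhumb course C = atan2(Δλ, Δψ) with Δψ = ln[tan(π/4+φ₂/2)/tan(π/4+φ₁/2)] = +2.0770, Δλ = -0.4171 → C = 348.64°
d = R·|Δφ| / |cos C| = 6372·1.77151 / 0.98042 = 11513 km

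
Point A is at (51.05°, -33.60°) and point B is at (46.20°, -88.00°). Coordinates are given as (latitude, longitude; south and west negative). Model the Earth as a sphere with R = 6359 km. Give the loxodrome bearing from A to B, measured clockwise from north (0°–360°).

Δψ = ln[tan(π/4+φ₂/2)/tan(π/4+φ₁/2)] = -0.1282
Δλ = -0.9495 rad (taken the short way round)
course = atan2(Δλ, Δψ) = 262.31°

262.3°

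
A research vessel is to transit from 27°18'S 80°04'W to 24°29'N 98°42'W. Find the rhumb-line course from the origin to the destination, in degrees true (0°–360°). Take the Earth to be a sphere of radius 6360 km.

340.9°

Δψ = ln[tan(π/4+φ₂/2)/tan(π/4+φ₁/2)] = +0.9365
Δλ = -0.3252 rad (taken the short way round)
course = atan2(Δλ, Δψ) = 340.85°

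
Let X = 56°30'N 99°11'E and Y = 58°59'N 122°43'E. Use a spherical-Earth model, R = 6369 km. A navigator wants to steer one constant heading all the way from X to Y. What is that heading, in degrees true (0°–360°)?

Δψ = ln[tan(π/4+φ₂/2)/tan(π/4+φ₁/2)] = +0.0812
Δλ = +0.4107 rad (taken the short way round)
course = atan2(Δλ, Δψ) = 78.81°

78.8°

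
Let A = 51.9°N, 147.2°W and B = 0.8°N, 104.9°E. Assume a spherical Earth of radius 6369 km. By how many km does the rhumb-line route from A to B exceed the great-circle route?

Great circle: cos σ = sin φ₁ sin φ₂ + cos φ₁ cos φ₂ cos Δλ,  σ = 1.7504 rad → d_gc = 11148.3 km
Rhumb line: Δψ = -1.0494, q = Δφ/Δψ = 0.8499, d_rh = R√(Δφ²+q²Δλ²) = 11669.7 km
Excess = 11669.7 − 11148.3 = 521.4 ≈ 521 km

521 km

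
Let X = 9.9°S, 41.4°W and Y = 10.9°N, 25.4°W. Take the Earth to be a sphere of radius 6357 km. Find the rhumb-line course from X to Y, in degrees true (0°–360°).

37.4°

Δψ = ln[tan(π/4+φ₂/2)/tan(π/4+φ₁/2)] = +0.3651
Δλ = +0.2793 rad (taken the short way round)
course = atan2(Δλ, Δψ) = 37.41°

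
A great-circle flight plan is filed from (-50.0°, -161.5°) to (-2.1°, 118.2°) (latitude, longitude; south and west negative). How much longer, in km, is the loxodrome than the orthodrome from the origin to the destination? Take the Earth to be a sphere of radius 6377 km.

Great circle: cos σ = sin φ₁ sin φ₂ + cos φ₁ cos φ₂ cos Δλ,  σ = 1.4341 rad → d_gc = 9145.1 km
Rhumb line: Δψ = +0.9740, q = Δφ/Δψ = 0.8583, d_rh = R√(Δφ²+q²Δλ²) = 9341.7 km
Excess = 9341.7 − 9145.1 = 196.6 ≈ 197 km

197 km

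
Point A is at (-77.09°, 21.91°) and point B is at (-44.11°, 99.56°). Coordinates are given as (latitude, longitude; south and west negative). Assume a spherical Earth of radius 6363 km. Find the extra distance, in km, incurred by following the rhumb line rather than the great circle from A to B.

304 km

Great circle: cos σ = sin φ₁ sin φ₂ + cos φ₁ cos φ₂ cos Δλ,  σ = 0.7774 rad → d_gc = 4946.5 km
Rhumb line: Δψ = +1.3196, q = Δφ/Δψ = 0.4362, d_rh = R√(Δφ²+q²Δλ²) = 5250.2 km
Excess = 5250.2 − 4946.5 = 303.7 ≈ 304 km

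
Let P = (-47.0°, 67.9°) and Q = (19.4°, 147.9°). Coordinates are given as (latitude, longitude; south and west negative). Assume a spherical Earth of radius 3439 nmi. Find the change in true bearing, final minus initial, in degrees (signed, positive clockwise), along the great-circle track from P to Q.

Initial bearing θ₁ = atan2(sin Δλ cos φ₂, cos φ₁ sin φ₂ − sin φ₁ cos φ₂ cos Δλ) = 69.55°
Final bearing θ₂ = (initial bearing from the destination back to the start) + 180° = 42.65°
Δθ = θ₂ − θ₁ = -26.9°

-26.9°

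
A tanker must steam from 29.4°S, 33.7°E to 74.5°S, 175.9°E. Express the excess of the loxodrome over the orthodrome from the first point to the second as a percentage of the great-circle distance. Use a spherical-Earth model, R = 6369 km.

Great circle: σ = 1.2775 rad → d_gc = Rσ = 8136.6 km
Rhumb: Δφ = -0.7871, Δλ = +2.4819, Δψ = -1.4572, q = Δφ/Δψ = 0.5402 → d_rh = R√(Δφ²+q²Δλ²) = 9901.7 km
Excess = (9901.7 − 8136.6) / 8136.6 = 1765.1 / 8136.6 = 21.69% ≈ 21.7%

21.7%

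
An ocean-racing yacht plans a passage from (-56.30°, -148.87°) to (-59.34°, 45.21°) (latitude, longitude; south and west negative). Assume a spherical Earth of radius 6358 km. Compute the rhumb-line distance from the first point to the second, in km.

Δψ = ln[tan(π/4+φ₂/2)/tan(π/4+φ₁/2)] = -0.0997;  Δφ = -0.0531 rad,  Δλ = -2.8959 rad
q = Δφ/Δψ = 0.5322
d = R·√(Δφ² + q²Δλ²) = 6358·1.54209 = 9805 km

9805 km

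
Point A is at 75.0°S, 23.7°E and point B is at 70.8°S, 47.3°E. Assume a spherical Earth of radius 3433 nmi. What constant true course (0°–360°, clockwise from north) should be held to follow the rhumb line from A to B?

58.7°

Δψ = ln[tan(π/4+φ₂/2)/tan(π/4+φ₁/2)] = +0.2505
Δλ = +0.4119 rad (taken the short way round)
course = atan2(Δλ, Δψ) = 58.69°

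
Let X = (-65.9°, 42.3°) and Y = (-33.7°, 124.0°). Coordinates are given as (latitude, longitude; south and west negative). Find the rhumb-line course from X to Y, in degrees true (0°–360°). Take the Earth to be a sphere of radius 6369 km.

57.2°

Δψ = ln[tan(π/4+φ₂/2)/tan(π/4+φ₁/2)] = +0.9189
Δλ = +1.4259 rad (taken the short way round)
course = atan2(Δλ, Δψ) = 57.20°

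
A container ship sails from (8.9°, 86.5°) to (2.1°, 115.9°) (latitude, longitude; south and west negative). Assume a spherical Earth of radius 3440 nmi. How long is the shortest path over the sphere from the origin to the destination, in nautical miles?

1803 nmi

Haversine: a = sin²(Δφ/2)+cos φ₁ cos φ₂ sin²(Δλ/2) = 0.06709;  σ = 2·atan2(√a,√(1−a))
σ = 30.024° → d = Rσ = 3440·0.52402 = 1803 nmi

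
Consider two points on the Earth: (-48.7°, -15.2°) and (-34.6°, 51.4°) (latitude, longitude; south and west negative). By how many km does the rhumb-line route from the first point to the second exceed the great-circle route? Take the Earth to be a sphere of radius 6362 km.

Great circle: cos σ = sin φ₁ sin φ₂ + cos φ₁ cos φ₂ cos Δλ,  σ = 0.8732 rad → d_gc = 5555.4 km
Rhumb line: Δψ = +0.3315, q = Δφ/Δψ = 0.7423, d_rh = R√(Δφ²+q²Δλ²) = 5708.5 km
Excess = 5708.5 − 5555.4 = 153.1 ≈ 153 km

153 km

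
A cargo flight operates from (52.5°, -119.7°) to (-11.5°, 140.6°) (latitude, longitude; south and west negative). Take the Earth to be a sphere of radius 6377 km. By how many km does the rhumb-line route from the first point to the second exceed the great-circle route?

321 km

Great circle: cos σ = sin φ₁ sin φ₂ + cos φ₁ cos φ₂ cos Δλ,  σ = 1.8325 rad → d_gc = 11685.5 km
Rhumb line: Δψ = -1.2825, q = Δφ/Δψ = 0.8710, d_rh = R√(Δφ²+q²Δλ²) = 12006.2 km
Excess = 12006.2 − 11685.5 = 320.7 ≈ 321 km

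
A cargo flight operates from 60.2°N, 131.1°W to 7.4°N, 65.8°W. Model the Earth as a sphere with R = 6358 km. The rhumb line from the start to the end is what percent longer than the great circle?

Great circle: σ = 1.2475 rad → d_gc = Rσ = 7931.5 km
Rhumb: Δφ = -0.9215, Δλ = +1.1397, Δψ = -1.1944, q = Δφ/Δψ = 0.7715 → d_rh = R√(Δφ²+q²Δλ²) = 8098.4 km
Excess = (8098.4 − 7931.5) / 7931.5 = 166.9 / 7931.5 = 2.10% ≈ 2.1%

2.1%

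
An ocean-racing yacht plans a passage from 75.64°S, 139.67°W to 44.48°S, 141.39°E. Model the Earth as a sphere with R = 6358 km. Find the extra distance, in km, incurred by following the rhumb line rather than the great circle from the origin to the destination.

Great circle: cos σ = sin φ₁ sin φ₂ + cos φ₁ cos φ₂ cos Δλ,  σ = 0.7774 rad → d_gc = 4942.9 km
Rhumb line: Δψ = +1.2031, q = Δφ/Δψ = 0.4520, d_rh = R√(Δφ²+q²Δλ²) = 5257.0 km
Excess = 5257.0 − 4942.9 = 314.1 ≈ 314 km

314 km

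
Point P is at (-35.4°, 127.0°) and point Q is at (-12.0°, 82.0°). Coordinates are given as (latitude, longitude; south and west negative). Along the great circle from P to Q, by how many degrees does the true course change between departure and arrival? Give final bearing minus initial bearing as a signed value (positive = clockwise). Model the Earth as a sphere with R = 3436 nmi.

+19.3°

Initial bearing θ₁ = atan2(sin Δλ cos φ₂, cos φ₁ sin φ₂ − sin φ₁ cos φ₂ cos Δλ) = 288.48°
Final bearing θ₂ = (initial bearing from the destination back to the start) + 180° = 307.78°
Δθ = θ₂ − θ₁ = +19.3°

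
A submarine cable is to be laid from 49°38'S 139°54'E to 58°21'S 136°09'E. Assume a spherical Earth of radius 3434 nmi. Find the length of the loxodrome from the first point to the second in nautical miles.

539 nmi

Rhumb course C = atan2(Δλ, Δψ) with Δψ = ln[tan(π/4+φ₂/2)/tan(π/4+φ₁/2)] = -0.2600, Δλ = -0.0654 → C = 194.13°
d = R·|Δφ| / |cos C| = 3434·0.15213 / 0.96974 = 539 nmi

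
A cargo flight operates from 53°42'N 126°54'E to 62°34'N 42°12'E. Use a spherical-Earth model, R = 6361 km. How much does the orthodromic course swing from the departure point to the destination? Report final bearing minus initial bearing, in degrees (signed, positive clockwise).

At departure: θ₁ = atan2(sin Δλ cos φ₂, cos φ₁ sin φ₂ − sin φ₁ cos φ₂ cos Δλ) = 316.95°
At arrival: θ₂ = atan2(sin Δλ cos φ₁, −cos φ₂ sin φ₁ + sin φ₂ cos φ₁ cos Δλ) = 241.30°
Δθ = θ₂ − θ₁ = -75.7°

-75.7°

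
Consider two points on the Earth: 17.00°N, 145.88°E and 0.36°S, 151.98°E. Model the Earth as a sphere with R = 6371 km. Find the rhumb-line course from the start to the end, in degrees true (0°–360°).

Δψ = ln[tan(π/4+φ₂/2)/tan(π/4+φ₁/2)] = -0.3074
Δλ = +0.1065 rad (taken the short way round)
course = atan2(Δλ, Δψ) = 160.90°

160.9°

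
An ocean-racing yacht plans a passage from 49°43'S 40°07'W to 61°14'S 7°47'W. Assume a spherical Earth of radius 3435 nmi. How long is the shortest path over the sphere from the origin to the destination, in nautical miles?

1278 nmi

cos σ = sin φ₁ sin φ₂ + cos φ₁ cos φ₂ cos Δλ
      = sin(-49.72°)sin(-61.23°) + cos(-49.72°)cos(-61.23°)cos(32.33°) = 0.9316
σ = 21.311° → d = Rσ = 3435·0.37195 = 1278 nmi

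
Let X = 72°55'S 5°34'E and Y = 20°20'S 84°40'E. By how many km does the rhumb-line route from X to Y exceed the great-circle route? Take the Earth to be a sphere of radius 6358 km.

Great circle: cos σ = sin φ₁ sin φ₂ + cos φ₁ cos φ₂ cos Δλ,  σ = 1.1764 rad → d_gc = 7479.6 km
Rhumb line: Δψ = +1.5332, q = Δφ/Δψ = 0.5986, d_rh = R√(Δφ²+q²Δλ²) = 7851.9 km
Excess = 7851.9 − 7479.6 = 372.3 ≈ 372 km

372 km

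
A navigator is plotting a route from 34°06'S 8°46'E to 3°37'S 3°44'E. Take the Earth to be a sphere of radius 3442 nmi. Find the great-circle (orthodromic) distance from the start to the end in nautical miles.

1853 nmi

cos σ = sin φ₁ sin φ₂ + cos φ₁ cos φ₂ cos Δλ
      = sin(-34.10°)sin(-3.62°) + cos(-34.10°)cos(-3.62°)cos(-5.03°) = 0.8586
σ = 30.841° → d = Rσ = 3442·0.53828 = 1853 nmi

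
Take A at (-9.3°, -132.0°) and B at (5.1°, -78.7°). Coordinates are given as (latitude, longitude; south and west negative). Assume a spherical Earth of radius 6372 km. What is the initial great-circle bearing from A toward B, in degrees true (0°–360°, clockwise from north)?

77.0°

θ = atan2( sin Δλ·cos φ₂ ,  cos φ₁ sin φ₂ − sin φ₁ cos φ₂ cos Δλ )
  = atan2(+0.7986, +0.1839) = 77.03°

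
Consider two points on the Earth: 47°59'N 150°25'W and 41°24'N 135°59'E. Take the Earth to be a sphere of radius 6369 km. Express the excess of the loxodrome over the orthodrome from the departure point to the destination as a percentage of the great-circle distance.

Great circle: σ = 0.8853 rad → d_gc = Rσ = 5638.3 km
Rhumb: Δφ = -0.1149, Δλ = -1.2846, Δψ = -0.1619, q = Δφ/Δψ = 0.7097 → d_rh = R√(Δφ²+q²Δλ²) = 5852.6 km
Excess = (5852.6 − 5638.3) / 5638.3 = 214.3 / 5638.3 = 3.80% ≈ 3.8%

3.8%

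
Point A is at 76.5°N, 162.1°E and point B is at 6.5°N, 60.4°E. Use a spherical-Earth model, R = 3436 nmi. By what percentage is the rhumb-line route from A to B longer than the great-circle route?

Great circle: σ = 1.5077 rad → d_gc = Rσ = 5180.5 nmi
Rhumb: Δφ = -1.2217, Δλ = -1.7750, Δψ = -2.0204, q = Δφ/Δψ = 0.6047 → d_rh = R√(Δφ²+q²Δλ²) = 5587.8 nmi
Excess = (5587.8 − 5180.5) / 5180.5 = 407.3 / 5180.5 = 7.86% ≈ 7.9%

7.9%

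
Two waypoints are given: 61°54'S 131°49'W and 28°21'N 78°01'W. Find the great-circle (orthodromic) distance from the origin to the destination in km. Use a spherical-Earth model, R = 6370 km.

Haversine: a = sin²(Δφ/2)+cos φ₁ cos φ₂ sin²(Δλ/2) = 0.58703;  σ = 2·atan2(√a,√(1−a))
σ = 100.024° → d = Rσ = 6370·1.74575 = 11120 km

11120 km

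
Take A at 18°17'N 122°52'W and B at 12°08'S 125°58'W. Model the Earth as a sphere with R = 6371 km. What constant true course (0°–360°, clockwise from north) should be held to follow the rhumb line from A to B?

Meridional parts: M(φ₁)=+0.3247, M(φ₂)=-0.2134 → ΔM = -0.5380;  Δλ = -0.0541 rad
tan C = Δλ / ΔM = +0.1006 → C = 185.74°

185.7°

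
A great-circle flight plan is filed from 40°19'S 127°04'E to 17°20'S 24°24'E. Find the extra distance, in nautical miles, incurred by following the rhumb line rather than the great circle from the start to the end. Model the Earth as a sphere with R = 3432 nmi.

227 nmi

Great circle: cos σ = sin φ₁ sin φ₂ + cos φ₁ cos φ₂ cos Δλ,  σ = 1.5376 rad → d_gc = 5277.1 nmi
Rhumb line: Δψ = +0.4629, q = Δφ/Δψ = 0.8666, d_rh = R√(Δφ²+q²Δλ²) = 5504.2 nmi
Excess = 5504.2 − 5277.1 = 227.1 ≈ 227 nmi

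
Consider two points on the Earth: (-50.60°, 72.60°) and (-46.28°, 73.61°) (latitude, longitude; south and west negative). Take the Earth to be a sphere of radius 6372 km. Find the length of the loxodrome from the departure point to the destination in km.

486 km

Δψ = ln[tan(π/4+φ₂/2)/tan(π/4+φ₁/2)] = +0.1137;  Δφ = +0.0754 rad,  Δλ = +0.0176 rad
q = Δφ/Δψ = 0.6628
d = R·√(Δφ² + q²Δλ²) = 6372·0.07630 = 486 km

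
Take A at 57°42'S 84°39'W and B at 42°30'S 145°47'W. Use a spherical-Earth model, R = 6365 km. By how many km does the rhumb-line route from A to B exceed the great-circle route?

135 km

Great circle: cos σ = sin φ₁ sin φ₂ + cos φ₁ cos φ₂ cos Δλ,  σ = 0.7056 rad → d_gc = 4490.9 km
Rhumb line: Δψ = +0.4184, q = Δφ/Δψ = 0.6341, d_rh = R√(Δφ²+q²Δλ²) = 4625.7 km
Excess = 4625.7 − 4490.9 = 134.8 ≈ 135 km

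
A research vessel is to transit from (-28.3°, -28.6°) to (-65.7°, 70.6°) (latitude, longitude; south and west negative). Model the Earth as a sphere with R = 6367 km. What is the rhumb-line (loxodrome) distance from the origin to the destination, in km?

8185 km

Δψ = ln[tan(π/4+φ₂/2)/tan(π/4+φ₁/2)] = -1.0204;  Δφ = -0.6528 rad,  Δλ = +1.7314 rad
q = Δφ/Δψ = 0.6397
d = R·√(Δφ² + q²Δλ²) = 6367·1.28559 = 8185 km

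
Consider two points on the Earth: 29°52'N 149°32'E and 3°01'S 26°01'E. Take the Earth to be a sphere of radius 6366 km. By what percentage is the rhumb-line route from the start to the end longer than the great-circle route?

2.1%

Great circle: σ = 2.0995 rad → d_gc = Rσ = 13365.2 km
Rhumb: Δφ = -0.5739, Δλ = -2.1558, Δψ = -0.5993, q = Δφ/Δψ = 0.9577 → d_rh = R√(Δφ²+q²Δλ²) = 13641.0 km
Excess = (13641.0 − 13365.2) / 13365.2 = 275.8 / 13365.2 = 2.06% ≈ 2.1%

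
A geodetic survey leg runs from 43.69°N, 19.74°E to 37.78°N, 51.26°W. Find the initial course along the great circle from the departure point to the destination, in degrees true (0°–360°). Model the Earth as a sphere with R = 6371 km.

N = sin Δλ·cos φ₂ = -0.7473;  D = cos φ₁ sin φ₂ − sin φ₁ cos φ₂ cos Δλ = +0.2652
initial course = atan2(N, D) = 289.54°

289.5°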